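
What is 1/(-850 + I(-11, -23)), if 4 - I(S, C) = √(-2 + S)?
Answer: I/(√13 - 846*I) ≈ -0.001182 + 5.0376e-6*I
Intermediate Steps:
I(S, C) = 4 - √(-2 + S)
1/(-850 + I(-11, -23)) = 1/(-850 + (4 - √(-2 - 11))) = 1/(-850 + (4 - √(-13))) = 1/(-850 + (4 - I*√13)) = 1/(-846 - I*√13)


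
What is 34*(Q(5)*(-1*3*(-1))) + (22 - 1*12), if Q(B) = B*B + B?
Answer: 3070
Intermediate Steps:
Q(B) = B + B² (Q(B) = B² + B = B + B²)
34*(Q(5)*(-1*3*(-1))) + (22 - 1*12) = 34*((5*(1 + 5))*(-1*3*(-1))) + (22 - 1*12) = 34*((5*6)*(-3*(-1))) + (22 - 12) = 34*(30*3) + 10 = 34*90 + 10 = 3060 + 10 = 3070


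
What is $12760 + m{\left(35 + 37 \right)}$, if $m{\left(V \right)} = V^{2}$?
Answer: $17944$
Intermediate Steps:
$12760 + m{\left(35 + 37 \right)} = 12760 + \left(35 + 37\right)^{2} = 12760 + 72^{2} = 12760 + 5184 = 17944$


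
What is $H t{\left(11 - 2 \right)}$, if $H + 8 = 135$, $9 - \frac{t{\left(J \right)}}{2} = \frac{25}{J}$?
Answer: $\frac{14224}{9} \approx 1580.4$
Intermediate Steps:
$t{\left(J \right)} = 18 - \frac{50}{J}$ ($t{\left(J \right)} = 18 - 2 \frac{25}{J} = 18 - \frac{50}{J}$)
$H = 127$ ($H = -8 + 135 = 127$)
$H t{\left(11 - 2 \right)} = 127 \left(18 - \frac{50}{11 - 2}\right) = 127 \left(18 - \frac{50}{9}\right) = 127 \cdot \frac{112}{9} = \frac{14224}{9}$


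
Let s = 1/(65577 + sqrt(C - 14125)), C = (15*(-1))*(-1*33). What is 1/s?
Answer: 65577 + I*sqrt(13630) ≈ 65577.0 + 116.75*I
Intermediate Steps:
C = 495 (C = -15*(-33) = 495)
s = 1/(65577 + I*sqrt(13630)) (s = 1/(65577 + sqrt(495 - 14125)) = 1/(65577 + sqrt(-13630)) = 1/(65577 + I*sqrt(13630)) ≈ 1.5249e-5 - 2.715e-8*I)
1/s = 1/(65577/4300356559 - I*sqrt(13630)/4300356559)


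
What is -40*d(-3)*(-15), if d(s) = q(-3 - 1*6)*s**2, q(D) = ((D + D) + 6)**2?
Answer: 777600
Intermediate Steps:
q(D) = (6 + 2*D)**2 (q(D) = (2*D + 6)**2 = (6 + 2*D)**2)
d(s) = 144*s**2 (d(s) = (4*(3 + (-3 - 1*6))**2)*s**2 = (4*(3 + (-3 - 6))**2)*s**2 = (4*(3 - 9)**2)*s**2 = (4*(-6)**2)*s**2 = (4*36)*s**2 = 144*s**2)
-40*d(-3)*(-15) = -5760*(-3)**2*(-15) = -5760*9*(-15) = -40*1296*(-15) = -51840*(-15) = 777600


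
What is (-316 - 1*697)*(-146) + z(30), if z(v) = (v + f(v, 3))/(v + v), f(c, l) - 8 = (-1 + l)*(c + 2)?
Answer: 1478997/10 ≈ 1.4790e+5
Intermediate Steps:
f(c, l) = 8 + (-1 + l)*(2 + c) (f(c, l) = 8 + (-1 + l)*(c + 2) = 8 + (-1 + l)*(2 + c))
z(v) = (12 + 3*v)/(2*v) (z(v) = (v + (6 - v + 2*3 + v*3))/(v + v) = (v + (6 - v + 6 + 3*v))/((2*v)) = (v + (12 + 2*v))*(1/(2*v)) = (12 + 3*v)*(1/(2*v)) = (12 + 3*v)/(2*v))
(-316 - 1*697)*(-146) + z(30) = (-316 - 1*697)*(-146) + (3/2 + 6/30) = (-316 - 697)*(-146) + (3/2 + 6*(1/30)) = -1013*(-146) + (3/2 + 1/5) = 147898 + 17/10 = 1478997/10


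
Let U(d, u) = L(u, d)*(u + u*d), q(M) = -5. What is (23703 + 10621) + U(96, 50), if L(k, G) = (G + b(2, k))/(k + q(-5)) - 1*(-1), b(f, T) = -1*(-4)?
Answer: 449566/9 ≈ 49952.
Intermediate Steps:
b(f, T) = 4
L(k, G) = 1 + (4 + G)/(-5 + k) (L(k, G) = (G + 4)/(k - 5) - 1*(-1) = (4 + G)/(-5 + k) + 1 = 1 + (4 + G)/(-5 + k))
U(d, u) = (u + d*u)*(-1 + d + u)/(-5 + u) (U(d, u) = ((-1 + d + u)/(-5 + u))*(u + u*d) = ((-1 + d + u)/(-5 + u))*(u + d*u) = (u + d*u)*(-1 + d + u)/(-5 + u))
(23703 + 10621) + U(96, 50) = (23703 + 10621) + 50*(1 + 96)*(-1 + 96 + 50)/(-5 + 50) = 34324 + 50*97*145/45 = 34324 + 50*(1/45)*97*145 = 34324 + 140650/9 = 449566/9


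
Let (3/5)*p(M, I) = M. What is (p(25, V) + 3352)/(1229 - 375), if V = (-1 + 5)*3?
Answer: 10181/2562 ≈ 3.9738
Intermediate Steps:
V = 12 (V = 4*3 = 12)
p(M, I) = 5*M/3
(p(25, V) + 3352)/(1229 - 375) = ((5/3)*25 + 3352)/(1229 - 375) = (125/3 + 3352)/854 = (10181/3)*(1/854) = 10181/2562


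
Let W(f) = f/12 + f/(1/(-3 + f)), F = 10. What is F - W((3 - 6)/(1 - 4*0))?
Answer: -31/4 ≈ -7.7500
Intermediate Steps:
W(f) = f/12 + f*(-3 + f) (W(f) = f*(1/12) + f*(-3 + f) = f/12 + f*(-3 + f))
F - W((3 - 6)/(1 - 4*0)) = 10 - (3 - 6)/(1 - 4*0)*(-35 + 12*((3 - 6)/(1 - 4*0)))/12 = 10 - (-3/(1 + 0))*(-35 + 12*(-3/(1 + 0)))/12 = 10 - (-3/1)*(-35 + 12*(-3/1))/12 = 10 - (-3*1)*(-35 + 12*(-3*1))/12 = 10 - (-3)*(-35 + 12*(-3))/12 = 10 - (-3)*(-35 - 36)/12 = 10 - (-3)*(-71)/12 = 10 - 1*71/4 = 10 - 71/4 = -31/4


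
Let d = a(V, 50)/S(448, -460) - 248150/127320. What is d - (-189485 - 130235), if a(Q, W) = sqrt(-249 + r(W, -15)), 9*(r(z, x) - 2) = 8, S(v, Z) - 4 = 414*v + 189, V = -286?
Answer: 4070650225/12732 + I*sqrt(2215)/556995 ≈ 3.1972e+5 + 8.4496e-5*I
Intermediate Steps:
S(v, Z) = 193 + 414*v (S(v, Z) = 4 + (414*v + 189) = 4 + (189 + 414*v) = 193 + 414*v)
r(z, x) = 26/9 (r(z, x) = 2 + (1/9)*8 = 2 + 8/9 = 26/9)
a(Q, W) = I*sqrt(2215)/3 (a(Q, W) = sqrt(-249 + 26/9) = sqrt(-2215/9) = I*sqrt(2215)/3)
d = -24815/12732 + I*sqrt(2215)/556995 (d = (I*sqrt(2215)/3)/(193 + 414*448) - 248150/127320 = (I*sqrt(2215)/3)/(193 + 185472) - 248150*1/127320 = (I*sqrt(2215)/3)/185665 - 24815/12732 = (I*sqrt(2215)/3)*(1/185665) - 24815/12732 = I*sqrt(2215)/556995 - 24815/12732 = -24815/12732 + I*sqrt(2215)/556995 ≈ -1.949 + 8.4496e-5*I)
d - (-189485 - 130235) = (-24815/12732 + I*sqrt(2215)/556995) - (-189485 - 130235) = (-24815/12732 + I*sqrt(2215)/556995) - 1*(-319720) = (-24815/12732 + I*sqrt(2215)/556995) + 319720 = 4070650225/12732 + I*sqrt(2215)/556995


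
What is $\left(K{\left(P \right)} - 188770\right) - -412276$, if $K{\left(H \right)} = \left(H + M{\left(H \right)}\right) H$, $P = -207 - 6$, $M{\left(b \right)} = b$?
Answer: $314244$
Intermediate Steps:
$P = -213$
$K{\left(H \right)} = 2 H^{2}$ ($K{\left(H \right)} = \left(H + H\right) H = 2 H H = 2 H^{2}$)
$\left(K{\left(P \right)} - 188770\right) - -412276 = \left(2 \left(-213\right)^{2} - 188770\right) - -412276 = \left(2 \cdot 45369 - 188770\right) + 412276 = \left(90738 - 188770\right) + 412276 = -98032 + 412276 = 314244$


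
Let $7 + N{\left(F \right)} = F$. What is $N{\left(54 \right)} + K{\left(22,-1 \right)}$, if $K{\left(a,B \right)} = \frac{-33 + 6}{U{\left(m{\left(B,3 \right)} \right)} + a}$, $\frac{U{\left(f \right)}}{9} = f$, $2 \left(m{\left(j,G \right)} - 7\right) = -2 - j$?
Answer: $\frac{7513}{161} \approx 46.665$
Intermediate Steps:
$m{\left(j,G \right)} = 6 - \frac{j}{2}$ ($m{\left(j,G \right)} = 7 + \frac{-2 - j}{2} = 7 - \left(1 + \frac{j}{2}\right) = 6 - \frac{j}{2}$)
$U{\left(f \right)} = 9 f$
$N{\left(F \right)} = -7 + F$
$K{\left(a,B \right)} = - \frac{27}{54 + a - \frac{9 B}{2}}$ ($K{\left(a,B \right)} = \frac{-33 + 6}{9 \left(6 - \frac{B}{2}\right) + a} = - \frac{27}{\left(54 - \frac{9 B}{2}\right) + a} = - \frac{27}{54 + a - \frac{9 B}{2}}$)
$N{\left(54 \right)} + K{\left(22,-1 \right)} = \left(-7 + 54\right) - \frac{54}{108 - -9 + 2 \cdot 22} = 47 - \frac{54}{108 + 9 + 44} = 47 - \frac{54}{161} = \frac{7513}{161}$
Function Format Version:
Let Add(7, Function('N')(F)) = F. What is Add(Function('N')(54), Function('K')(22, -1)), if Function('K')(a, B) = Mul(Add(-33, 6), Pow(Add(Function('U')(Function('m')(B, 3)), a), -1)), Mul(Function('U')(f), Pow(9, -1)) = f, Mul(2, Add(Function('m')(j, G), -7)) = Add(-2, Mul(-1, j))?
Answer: Rational(7513, 161) ≈ 46.665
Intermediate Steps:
Function('m')(j, G) = Add(6, Mul(Rational(-1, 2), j)) (Function('m')(j, G) = Add(7, Mul(Rational(1, 2), Add(-2, Mul(-1, j)))) = Add(7, Add(-1, Mul(Rational(-1, 2), j))) = Add(6, Mul(Rational(-1, 2), j)))
Function('U')(f) = Mul(9, f)
Function('N')(F) = Add(-7, F)
Function('K')(a, B) = Mul(-27, Pow(Add(54, a, Mul(Rational(-9, 2), B)), -1)) (Function('K')(a, B) = Mul(Add(-33, 6), Pow(Add(Mul(9, Add(6, Mul(Rational(-1, 2), B))), a), -1)) = Mul(-27, Pow(Add(Add(54, Mul(Rational(-9, 2), B)), a), -1)) = Mul(-27, Pow(Add(54, a, Mul(Rational(-9, 2), B)), -1)))
Add(Function('N')(54), Function('K')(22, -1)) = Add(Add(-7, 54), Mul(-54, Pow(Add(108, Mul(-9, -1), Mul(2, 22)), -1))) = Add(47, Mul(-54, Pow(Add(108, 9, 44), -1))) = Add(47, Mul(-54, Pow(161, -1))) = Add(47, Mul(-54, Rational(1, 161))) = Add(47, Rational(-54, 161)) = Rational(7513, 161)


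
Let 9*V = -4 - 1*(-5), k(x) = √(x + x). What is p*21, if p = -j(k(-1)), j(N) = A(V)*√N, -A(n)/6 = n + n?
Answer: 28*(-2)^(¼) ≈ 23.545 + 23.545*I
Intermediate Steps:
k(x) = √2*√x (k(x) = √(2*x) = √2*√x)
V = ⅑ (V = (-4 - 1*(-5))/9 = (-4 + 5)/9 = (⅑)*1 = ⅑ ≈ 0.11111)
A(n) = -12*n (A(n) = -6*(n + n) = -12*n)
j(N) = -4*√N/3 (j(N) = (-12*⅑)*√N = -4*√N/3)
p = 4*2^(¼)*√I/3 (p = -(-4)*√(√2*√(-1))/3 = -(-4)*√(√2*I)/3 = -(-4)*√(I*√2)/3 = -(-4)*2^(¼)*√I/3 = 4*2^(¼)*√I/3 ≈ 1.1212 + 1.1212*I)
p*21 = (4*(-2)^(¼)/3)*21 = 28*(-2)^(¼)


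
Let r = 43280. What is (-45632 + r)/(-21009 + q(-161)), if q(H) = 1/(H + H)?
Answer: 757344/6764899 ≈ 0.11195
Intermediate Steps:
q(H) = 1/(2*H)
(-45632 + r)/(-21009 + q(-161)) = (-45632 + 43280)/(-21009 + (1/2)/(-161)) = -2352/(-21009 + (1/2)*(-1/161)) = -2352/(-21009 - 1/322) = -2352/(-6764899/322) = -2352*(-322/6764899) = 757344/6764899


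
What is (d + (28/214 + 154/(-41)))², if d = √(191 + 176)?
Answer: 7316134439/19245769 - 31808*√367/4387 ≈ 241.24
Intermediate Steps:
d = √367 ≈ 19.157
(d + (28/214 + 154/(-41)))² = (√367 + (28/214 + 154/(-41)))² = (√367 + (28*(1/214) + 154*(-1/41)))² = (√367 + (14/107 - 154/41))² = (√367 - 15904/4387)² = (-15904/4387 + √367)²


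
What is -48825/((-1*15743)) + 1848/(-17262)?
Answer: 2767769/924339 ≈ 2.9943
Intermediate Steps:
-48825/((-1*15743)) + 1848/(-17262) = -48825/(-15743) + 1848*(-1/17262) = -48825*(-1/15743) - 44/411 = 6975/2249 - 44/411 = 2767769/924339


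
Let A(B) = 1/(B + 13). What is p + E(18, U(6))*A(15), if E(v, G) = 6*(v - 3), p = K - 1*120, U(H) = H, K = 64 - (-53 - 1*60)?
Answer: 843/14 ≈ 60.214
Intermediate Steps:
K = 177 (K = 64 - (-53 - 60) = 64 - 1*(-113) = 64 + 113 = 177)
p = 57 (p = 177 - 1*120 = 177 - 120 = 57)
A(B) = 1/(13 + B)
E(v, G) = -18 + 6*v (E(v, G) = 6*(-3 + v) = -18 + 6*v)
p + E(18, U(6))*A(15) = 57 + (-18 + 6*18)/(13 + 15) = 57 + (-18 + 108)/28 = 57 + 90*(1/28) = 57 + 45/14 = 843/14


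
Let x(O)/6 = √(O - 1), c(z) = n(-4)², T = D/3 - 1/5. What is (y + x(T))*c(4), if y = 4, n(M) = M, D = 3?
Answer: 64 + 96*I*√5/5 ≈ 64.0 + 42.932*I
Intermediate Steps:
T = ⅘ (T = 3/3 - 1/5 = 3*(⅓) - 1*⅕ = 1 - ⅕ = ⅘ ≈ 0.80000)
c(z) = 16 (c(z) = (-4)² = 16)
x(O) = 6*√(-1 + O) (x(O) = 6*√(O - 1) = 6*√(-1 + O))
(y + x(T))*c(4) = (4 + 6*√(-1 + ⅘))*16 = (4 + 6*√(-⅕))*16 = (4 + 6*(I*√5/5))*16 = (4 + 6*I*√5/5)*16 = 64 + 96*I*√5/5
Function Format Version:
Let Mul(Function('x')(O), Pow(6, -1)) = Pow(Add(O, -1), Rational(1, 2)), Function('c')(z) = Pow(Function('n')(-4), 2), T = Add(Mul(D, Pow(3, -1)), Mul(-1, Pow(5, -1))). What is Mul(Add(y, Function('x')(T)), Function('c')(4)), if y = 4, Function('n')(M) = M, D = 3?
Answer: Add(64, Mul(Rational(96, 5), I, Pow(5, Rational(1, 2)))) ≈ Add(64.000, Mul(42.932, I))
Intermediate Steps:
T = Rational(4, 5) (T = Add(Mul(3, Pow(3, -1)), Mul(-1, Pow(5, -1))) = Add(Mul(3, Rational(1, 3)), Mul(-1, Rational(1, 5))) = Add(1, Rational(-1, 5)) = Rational(4, 5) ≈ 0.80000)
Function('c')(z) = 16 (Function('c')(z) = Pow(-4, 2) = 16)
Function('x')(O) = Mul(6, Pow(Add(-1, O), Rational(1, 2))) (Function('x')(O) = Mul(6, Pow(Add(O, -1), Rational(1, 2))) = Mul(6, Pow(Add(-1, O), Rational(1, 2))))
Mul(Add(y, Function('x')(T)), Function('c')(4)) = Mul(Add(4, Mul(6, Pow(Add(-1, Rational(4, 5)), Rational(1, 2)))), 16) = Mul(Add(4, Mul(6, Pow(Rational(-1, 5), Rational(1, 2)))), 16) = Mul(Add(4, Mul(6, Mul(Rational(1, 5), I, Pow(5, Rational(1, 2))))), 16) = Mul(Add(4, Mul(Rational(6, 5), I, Pow(5, Rational(1, 2)))), 16) = Add(64, Mul(Rational(96, 5), I, Pow(5, Rational(1, 2))))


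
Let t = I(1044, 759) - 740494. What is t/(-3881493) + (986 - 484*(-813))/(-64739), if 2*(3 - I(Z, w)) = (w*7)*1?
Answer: -2966105939303/502567950654 ≈ -5.9019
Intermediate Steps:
I(Z, w) = 3 - 7*w/2 (I(Z, w) = 3 - w*7/2 = 3 - 7*w/2)
t = -1486295/2 (t = (3 - 7/2*759) - 740494 = (3 - 5313/2) - 740494 = -5307/2 - 740494 = -1486295/2 ≈ -7.4315e+5)
t/(-3881493) + (986 - 484*(-813))/(-64739) = -1486295/2/(-3881493) + (986 - 484*(-813))/(-64739) = -1486295/2*(-1/3881493) + (986 + 393492)*(-1/64739) = 1486295/7762986 + 394478*(-1/64739) = 1486295/7762986 - 394478/64739 = -2966105939303/502567950654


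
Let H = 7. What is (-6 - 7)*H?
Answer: -91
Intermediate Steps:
(-6 - 7)*H = (-6 - 7)*7 = -13*7 = -91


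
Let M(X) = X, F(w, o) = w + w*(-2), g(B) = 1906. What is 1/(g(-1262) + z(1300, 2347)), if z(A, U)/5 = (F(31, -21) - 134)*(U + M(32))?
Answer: -1/1960769 ≈ -5.1000e-7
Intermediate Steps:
F(w, o) = -w (F(w, o) = w - 2*w = -w)
z(A, U) = -26400 - 825*U (z(A, U) = 5*((-1*31 - 134)*(U + 32)) = 5*((-31 - 134)*(32 + U)) = 5*(-165*(32 + U)) = 5*(-5280 - 165*U) = -26400 - 825*U)
1/(g(-1262) + z(1300, 2347)) = 1/(1906 + (-26400 - 825*2347)) = 1/(1906 + (-26400 - 1936275)) = 1/(1906 - 1962675) = 1/(-1960769) = -1/1960769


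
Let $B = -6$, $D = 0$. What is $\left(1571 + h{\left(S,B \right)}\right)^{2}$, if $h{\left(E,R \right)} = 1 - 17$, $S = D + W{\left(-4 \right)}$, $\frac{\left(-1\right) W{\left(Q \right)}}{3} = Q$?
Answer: $2418025$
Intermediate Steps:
$W{\left(Q \right)} = - 3 Q$
$S = 12$ ($S = 0 - -12 = 0 + 12 = 12$)
$h{\left(E,R \right)} = -16$ ($h{\left(E,R \right)} = 1 - 17 = -16$)
$\left(1571 + h{\left(S,B \right)}\right)^{2} = \left(1571 - 16\right)^{2} = 1555^{2} = 2418025$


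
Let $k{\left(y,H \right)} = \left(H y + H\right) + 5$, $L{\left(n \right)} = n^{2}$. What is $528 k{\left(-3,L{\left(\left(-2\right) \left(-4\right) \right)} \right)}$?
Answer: $-64944$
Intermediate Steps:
$k{\left(y,H \right)} = 5 + H + H y$ ($k{\left(y,H \right)} = \left(H + H y\right) + 5 = 5 + H + H y$)
$528 k{\left(-3,L{\left(\left(-2\right) \left(-4\right) \right)} \right)} = 528 \left(5 + \left(\left(-2\right) \left(-4\right)\right)^{2} + \left(\left(-2\right) \left(-4\right)\right)^{2} \left(-3\right)\right) = 528 \left(5 + 8^{2} + 8^{2} \left(-3\right)\right) = 528 \left(5 + 64 + 64 \left(-3\right)\right) = 528 \left(5 + 64 - 192\right) = 528 \left(-123\right) = -64944$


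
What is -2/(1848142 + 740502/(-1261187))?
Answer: -1261187/1165425962026 ≈ -1.0822e-6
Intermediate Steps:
-2/(1848142 + 740502/(-1261187)) = -2/(1848142 + 740502*(-1/1261187)) = -2/(1848142 - 740502/1261187) = -2/2330851924052/1261187 = -2*1261187/2330851924052 = -1261187/1165425962026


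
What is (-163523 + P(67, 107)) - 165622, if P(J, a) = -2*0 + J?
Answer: -329078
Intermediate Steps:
P(J, a) = J (P(J, a) = 0 + J = J)
(-163523 + P(67, 107)) - 165622 = (-163523 + 67) - 165622 = -163456 - 165622 = -329078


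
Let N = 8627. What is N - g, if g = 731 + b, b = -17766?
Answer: 25662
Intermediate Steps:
g = -17035 (g = 731 - 17766 = -17035)
N - g = 8627 - 1*(-17035) = 8627 + 17035 = 25662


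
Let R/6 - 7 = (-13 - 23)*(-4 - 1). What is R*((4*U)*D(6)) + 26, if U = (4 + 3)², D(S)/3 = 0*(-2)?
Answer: 26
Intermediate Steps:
D(S) = 0 (D(S) = 3*(0*(-2)) = 3*0 = 0)
U = 49 (U = 7² = 49)
R = 1122 (R = 42 + 6*((-13 - 23)*(-4 - 1)) = 42 + 6*(-36*(-5)) = 42 + 6*180 = 42 + 1080 = 1122)
R*((4*U)*D(6)) + 26 = 1122*((4*49)*0) + 26 = 1122*(196*0) + 26 = 1122*0 + 26 = 0 + 26 = 26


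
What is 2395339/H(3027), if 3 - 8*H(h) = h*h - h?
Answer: -19162712/9159699 ≈ -2.0921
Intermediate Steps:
H(h) = 3/8 - h²/8 + h/8 (H(h) = 3/8 - (h*h - h)/8 = 3/8 - (h² - h)/8 = 3/8 + (-h²/8 + h/8) = 3/8 - h²/8 + h/8)
2395339/H(3027) = 2395339/(3/8 - ⅛*3027² + (⅛)*3027) = 2395339/(3/8 - ⅛*9162729 + 3027/8) = 2395339/(3/8 - 9162729/8 + 3027/8) = 2395339/(-9159699/8) = 2395339*(-8/9159699) = -19162712/9159699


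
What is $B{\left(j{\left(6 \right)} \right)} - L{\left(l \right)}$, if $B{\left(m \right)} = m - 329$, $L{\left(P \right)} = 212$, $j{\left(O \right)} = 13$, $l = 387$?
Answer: $-528$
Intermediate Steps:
$B{\left(m \right)} = -329 + m$ ($B{\left(m \right)} = m - 329 = -329 + m$)
$B{\left(j{\left(6 \right)} \right)} - L{\left(l \right)} = \left(-329 + 13\right) - 212 = -316 - 212 = -528$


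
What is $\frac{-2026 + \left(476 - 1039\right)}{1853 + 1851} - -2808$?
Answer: $\frac{10398243}{3704} \approx 2807.3$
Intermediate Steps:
$\frac{-2026 + \left(476 - 1039\right)}{1853 + 1851} - -2808 = \frac{-2026 - 563}{3704} + 2808 = \left(-2589\right) \frac{1}{3704} + 2808 = - \frac{2589}{3704} + 2808 = \frac{10398243}{3704}$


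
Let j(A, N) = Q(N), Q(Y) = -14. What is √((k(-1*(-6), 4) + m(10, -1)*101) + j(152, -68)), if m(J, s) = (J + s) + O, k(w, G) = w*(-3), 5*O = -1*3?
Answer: √20410/5 ≈ 28.573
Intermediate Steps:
j(A, N) = -14
O = -⅗ (O = (-1*3)/5 = (⅕)*(-3) = -⅗ ≈ -0.60000)
k(w, G) = -3*w
m(J, s) = -⅗ + J + s (m(J, s) = (J + s) - ⅗ = -⅗ + J + s)
√((k(-1*(-6), 4) + m(10, -1)*101) + j(152, -68)) = √((-(-3)*(-6) + (-⅗ + 10 - 1)*101) - 14) = √((-3*6 + (42/5)*101) - 14) = √((-18 + 4242/5) - 14) = √(4152/5 - 14) = √(4082/5) = √20410/5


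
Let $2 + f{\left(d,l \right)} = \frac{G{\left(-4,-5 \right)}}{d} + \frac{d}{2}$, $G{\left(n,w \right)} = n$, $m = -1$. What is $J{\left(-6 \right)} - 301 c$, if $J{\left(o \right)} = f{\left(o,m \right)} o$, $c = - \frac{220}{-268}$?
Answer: $- \frac{14813}{67} \approx -221.09$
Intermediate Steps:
$f{\left(d,l \right)} = -2 + \frac{d}{2} - \frac{4}{d}$ ($f{\left(d,l \right)} = -2 + \left(- \frac{4}{d} + \frac{d}{2}\right) = -2 + \left(\frac{d}{2} - \frac{4}{d}\right) = -2 + \frac{d}{2} - \frac{4}{d}$)
$c = \frac{55}{67}$ ($c = \left(-220\right) \left(- \frac{1}{268}\right) = \frac{55}{67} \approx 0.8209$)
$J{\left(o \right)} = o \left(-2 + \frac{o}{2} - \frac{4}{o}\right)$ ($J{\left(o \right)} = \left(-2 + \frac{o}{2} - \frac{4}{o}\right) o = o \left(-2 + \frac{o}{2} - \frac{4}{o}\right)$)
$J{\left(-6 \right)} - 301 c = \left(-4 + \frac{1}{2} \left(-6\right) \left(-4 - 6\right)\right) - \frac{16555}{67} = \left(-4 + \frac{1}{2} \left(-6\right) \left(-10\right)\right) - \frac{16555}{67} = \left(-4 + 30\right) - \frac{16555}{67} = 26 - \frac{16555}{67} = - \frac{14813}{67}$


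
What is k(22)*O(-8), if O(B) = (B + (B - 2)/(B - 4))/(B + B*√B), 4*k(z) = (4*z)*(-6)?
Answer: -473/36 + 473*I*√2/18 ≈ -13.139 + 37.162*I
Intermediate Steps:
k(z) = -6*z (k(z) = ((4*z)*(-6))/4 = (-24*z)/4 = -6*z)
O(B) = (B + (-2 + B)/(-4 + B))/(B + B^(3/2))
k(22)*O(-8) = (-6*22)*((-2 + (-8)² - 3*(-8))/((-8)² + (-8)^(5/2) - 4*(-8) - (-64)*I*√2)) = -132*(-2 + 64 + 24)/(64 + 128*I*√2 + 32 - (-64)*I*√2) = -132*86/(64 + 128*I*√2 + 32 + 64*I*√2) = -132*86/(96 + 192*I*√2) = -11352/(96 + 192*I*√2)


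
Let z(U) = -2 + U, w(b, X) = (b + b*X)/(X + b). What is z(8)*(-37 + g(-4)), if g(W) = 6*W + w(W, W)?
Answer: -375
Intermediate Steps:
w(b, X) = (b + X*b)/(X + b)
g(W) = ½ + 13*W/2 (g(W) = 6*W + W*(1 + W)/(W + W) = 6*W + W*(1 + W)/((2*W)) = 6*W + W*(1/(2*W))*(1 + W) = 6*W + (½ + W/2) = ½ + 13*W/2)
z(8)*(-37 + g(-4)) = (-2 + 8)*(-37 + (½ + (13/2)*(-4))) = 6*(-37 + (½ - 26)) = 6*(-37 - 51/2) = 6*(-125/2) = -375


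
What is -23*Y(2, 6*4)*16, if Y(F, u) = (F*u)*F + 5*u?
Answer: -79488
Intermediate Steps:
Y(F, u) = 5*u + u*F**2 (Y(F, u) = u*F**2 + 5*u = 5*u + u*F**2)
-23*Y(2, 6*4)*16 = -23*6*4*(5 + 2**2)*16 = -552*(5 + 4)*16 = -552*9*16 = -23*216*16 = -4968*16 = -79488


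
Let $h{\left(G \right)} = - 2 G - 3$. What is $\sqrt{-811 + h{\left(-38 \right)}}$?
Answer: $3 i \sqrt{82} \approx 27.166 i$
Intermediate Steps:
$h{\left(G \right)} = -3 - 2 G$
$\sqrt{-811 + h{\left(-38 \right)}} = \sqrt{-811 - -73} = \sqrt{-811 + \left(-3 + 76\right)} = \sqrt{-811 + 73} = \sqrt{-738} = 3 i \sqrt{82}$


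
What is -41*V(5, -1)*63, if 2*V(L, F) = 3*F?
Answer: 7749/2 ≈ 3874.5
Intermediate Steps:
V(L, F) = 3*F/2 (V(L, F) = (3*F)/2 = 3*F/2)
-41*V(5, -1)*63 = -123*(-1)/2*63 = -41*(-3/2)*63 = (123/2)*63 = 7749/2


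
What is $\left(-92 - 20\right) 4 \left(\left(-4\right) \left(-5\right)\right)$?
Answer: $-8960$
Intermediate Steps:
$\left(-92 - 20\right) 4 \left(\left(-4\right) \left(-5\right)\right) = - 112 \cdot 4 \cdot 20 = \left(-112\right) 80 = -8960$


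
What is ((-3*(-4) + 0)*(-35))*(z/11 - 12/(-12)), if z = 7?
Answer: -7560/11 ≈ -687.27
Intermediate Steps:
((-3*(-4) + 0)*(-35))*(z/11 - 12/(-12)) = ((-3*(-4) + 0)*(-35))*(7/11 - 12/(-12)) = ((12 + 0)*(-35))*(7*(1/11) - 12*(-1/12)) = (12*(-35))*(7/11 + 1) = -420*18/11 = -7560/11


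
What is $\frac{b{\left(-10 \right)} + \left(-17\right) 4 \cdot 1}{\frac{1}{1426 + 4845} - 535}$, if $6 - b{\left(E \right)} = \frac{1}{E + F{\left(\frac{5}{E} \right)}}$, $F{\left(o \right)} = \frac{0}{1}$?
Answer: $\frac{3881749}{33549840} \approx 0.1157$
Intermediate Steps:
$F{\left(o \right)} = 0$ ($F{\left(o \right)} = 0 \cdot 1 = 0$)
$b{\left(E \right)} = 6 - \frac{1}{E}$ ($b{\left(E \right)} = 6 - \frac{1}{E + 0} = 6 - \frac{1}{E}$)
$\frac{b{\left(-10 \right)} + \left(-17\right) 4 \cdot 1}{\frac{1}{1426 + 4845} - 535} = \frac{\left(6 - \frac{1}{-10}\right) + \left(-17\right) 4 \cdot 1}{\frac{1}{1426 + 4845} - 535} = \frac{\left(6 - - \frac{1}{10}\right) - 68}{\frac{1}{6271} - 535} = \frac{\left(6 + \frac{1}{10}\right) - 68}{\frac{1}{6271} - 535} = \frac{\frac{61}{10} - 68}{- \frac{3354984}{6271}} = \left(- \frac{619}{10}\right) \left(- \frac{6271}{3354984}\right) = \frac{3881749}{33549840}$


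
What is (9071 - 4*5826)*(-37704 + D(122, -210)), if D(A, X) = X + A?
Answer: 537893536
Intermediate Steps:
D(A, X) = A + X
(9071 - 4*5826)*(-37704 + D(122, -210)) = (9071 - 4*5826)*(-37704 + (122 - 210)) = (9071 - 23304)*(-37704 - 88) = -14233*(-37792) = 537893536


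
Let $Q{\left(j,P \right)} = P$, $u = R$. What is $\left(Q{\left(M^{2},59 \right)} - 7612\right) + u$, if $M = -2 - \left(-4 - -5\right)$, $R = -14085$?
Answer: $-21638$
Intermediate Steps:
$u = -14085$
$M = -3$ ($M = -2 - \left(-4 + 5\right) = -2 - 1 = -3$)
$\left(Q{\left(M^{2},59 \right)} - 7612\right) + u = \left(59 - 7612\right) - 14085 = -7553 - 14085 = -21638$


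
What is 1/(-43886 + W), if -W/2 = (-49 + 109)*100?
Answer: -1/55886 ≈ -1.7894e-5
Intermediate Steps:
W = -12000 (W = -2*(-49 + 109)*100 = -120*100 = -2*6000 = -12000)
1/(-43886 + W) = 1/(-43886 - 12000) = 1/(-55886) = -1/55886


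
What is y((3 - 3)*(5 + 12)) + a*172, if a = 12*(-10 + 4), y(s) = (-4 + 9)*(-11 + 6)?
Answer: -12409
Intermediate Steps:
y(s) = -25 (y(s) = 5*(-5) = -25)
a = -72 (a = 12*(-6) = -72)
y((3 - 3)*(5 + 12)) + a*172 = -25 - 72*172 = -25 - 12384 = -12409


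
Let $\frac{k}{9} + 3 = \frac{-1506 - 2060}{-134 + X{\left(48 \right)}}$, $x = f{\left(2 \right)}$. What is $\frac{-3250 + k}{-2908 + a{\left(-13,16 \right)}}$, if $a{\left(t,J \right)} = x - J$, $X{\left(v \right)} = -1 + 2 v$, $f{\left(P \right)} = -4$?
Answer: $\frac{523}{624} \approx 0.83814$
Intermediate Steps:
$x = -4$
$k = \frac{10347}{13}$ ($k = -27 + 9 \frac{-1506 - 2060}{-134 + \left(-1 + 2 \cdot 48\right)} = -27 + 9 \left(- \frac{3566}{-134 + \left(-1 + 96\right)}\right) = -27 + 9 \left(- \frac{3566}{-134 + 95}\right) = -27 + 9 \left(- \frac{3566}{-39}\right) = -27 + 9 \left(\left(-3566\right) \left(- \frac{1}{39}\right)\right) = -27 + 9 \cdot \frac{3566}{39} = -27 + \frac{10698}{13} = \frac{10347}{13} \approx 795.92$)
$a{\left(t,J \right)} = -4 - J$
$\frac{-3250 + k}{-2908 + a{\left(-13,16 \right)}} = \frac{-3250 + \frac{10347}{13}}{-2908 - 20} = - \frac{31903}{13 \left(-2908 - 20\right)} = - \frac{31903}{13 \left(-2928\right)} = \left(- \frac{31903}{13}\right) \left(- \frac{1}{2928}\right) = \frac{523}{624}$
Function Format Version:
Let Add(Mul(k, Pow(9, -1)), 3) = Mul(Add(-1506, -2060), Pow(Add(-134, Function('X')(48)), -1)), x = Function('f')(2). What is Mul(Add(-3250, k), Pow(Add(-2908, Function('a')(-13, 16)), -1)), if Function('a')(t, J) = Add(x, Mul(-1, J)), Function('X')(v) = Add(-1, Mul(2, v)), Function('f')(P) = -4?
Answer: Rational(523, 624) ≈ 0.83814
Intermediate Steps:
x = -4
k = Rational(10347, 13) (k = Add(-27, Mul(9, Mul(Add(-1506, -2060), Pow(Add(-134, Add(-1, Mul(2, 48))), -1)))) = Add(-27, Mul(9, Mul(-3566, Pow(Add(-134, Add(-1, 96)), -1)))) = Add(-27, Mul(9, Mul(-3566, Pow(Add(-134, 95), -1)))) = Add(-27, Mul(9, Mul(-3566, Pow(-39, -1)))) = Add(-27, Mul(9, Mul(-3566, Rational(-1, 39)))) = Add(-27, Mul(9, Rational(3566, 39))) = Add(-27, Rational(10698, 13)) = Rational(10347, 13) ≈ 795.92)
Function('a')(t, J) = Add(-4, Mul(-1, J))
Mul(Add(-3250, k), Pow(Add(-2908, Function('a')(-13, 16)), -1)) = Mul(Add(-3250, Rational(10347, 13)), Pow(Add(-2908, Add(-4, Mul(-1, 16))), -1)) = Mul(Rational(-31903, 13), Pow(Add(-2908, Add(-4, -16)), -1)) = Mul(Rational(-31903, 13), Pow(Add(-2908, -20), -1)) = Mul(Rational(-31903, 13), Pow(-2928, -1)) = Mul(Rational(-31903, 13), Rational(-1, 2928)) = Rational(523, 624)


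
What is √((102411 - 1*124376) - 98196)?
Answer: I*√120161 ≈ 346.64*I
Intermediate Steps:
√((102411 - 1*124376) - 98196) = √((102411 - 124376) - 98196) = √(-21965 - 98196) = √(-120161) = I*√120161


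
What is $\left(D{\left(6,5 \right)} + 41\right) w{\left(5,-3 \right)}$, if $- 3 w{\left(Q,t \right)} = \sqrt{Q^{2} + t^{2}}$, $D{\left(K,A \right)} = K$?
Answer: $- \frac{47 \sqrt{34}}{3} \approx -91.352$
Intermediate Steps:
$w{\left(Q,t \right)} = - \frac{\sqrt{Q^{2} + t^{2}}}{3}$
$\left(D{\left(6,5 \right)} + 41\right) w{\left(5,-3 \right)} = \left(6 + 41\right) \left(- \frac{\sqrt{5^{2} + \left(-3\right)^{2}}}{3}\right) = 47 \left(- \frac{\sqrt{25 + 9}}{3}\right) = 47 \left(- \frac{\sqrt{34}}{3}\right) = - \frac{47 \sqrt{34}}{3}$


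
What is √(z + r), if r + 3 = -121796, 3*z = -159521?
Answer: I*√1574754/3 ≈ 418.3*I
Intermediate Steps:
z = -159521/3 (z = (⅓)*(-159521) = -159521/3 ≈ -53174.)
r = -121799 (r = -3 - 121796 = -121799)
√(z + r) = √(-159521/3 - 121799) = √(-524918/3) = I*√1574754/3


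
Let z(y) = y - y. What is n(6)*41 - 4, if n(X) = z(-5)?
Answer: -4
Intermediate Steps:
z(y) = 0
n(X) = 0
n(6)*41 - 4 = 0*41 - 4 = 0 - 4 = -4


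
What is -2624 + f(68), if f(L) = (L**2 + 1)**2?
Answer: 21388001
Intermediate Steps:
f(L) = (1 + L**2)**2
-2624 + f(68) = -2624 + (1 + 68**2)**2 = -2624 + (1 + 4624)**2 = -2624 + 4625**2 = -2624 + 21390625 = 21388001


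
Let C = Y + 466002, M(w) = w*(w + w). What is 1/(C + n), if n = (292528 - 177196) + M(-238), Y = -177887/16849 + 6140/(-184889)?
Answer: 3115194761/2163849822472939 ≈ 1.4397e-6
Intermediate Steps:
Y = -32992802403/3115194761 (Y = -177887*1/16849 + 6140*(-1/184889) = -177887/16849 - 6140/184889 = -32992802403/3115194761 ≈ -10.591)
M(w) = 2*w² (M(w) = w*(2*w) = 2*w²)
n = 228620 (n = (292528 - 177196) + 2*(-238)² = 115332 + 2*56644 = 115332 + 113288 = 228620)
C = 1451653996213119/3115194761 (C = -32992802403/3115194761 + 466002 = 1451653996213119/3115194761 ≈ 4.6599e+5)
1/(C + n) = 1/(1451653996213119/3115194761 + 228620) = 1/(2163849822472939/3115194761) = 3115194761/2163849822472939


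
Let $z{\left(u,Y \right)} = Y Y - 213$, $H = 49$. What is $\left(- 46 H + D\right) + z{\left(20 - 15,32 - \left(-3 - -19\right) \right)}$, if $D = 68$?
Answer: $-2143$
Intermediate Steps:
$z{\left(u,Y \right)} = -213 + Y^{2}$ ($z{\left(u,Y \right)} = Y^{2} - 213 = -213 + Y^{2}$)
$\left(- 46 H + D\right) + z{\left(20 - 15,32 - \left(-3 - -19\right) \right)} = \left(\left(-46\right) 49 + 68\right) - \left(213 - \left(32 - \left(-3 - -19\right)\right)^{2}\right) = \left(-2254 + 68\right) - \left(213 - \left(32 - \left(-3 + 19\right)\right)^{2}\right) = -2186 - \left(213 - \left(32 - 16\right)^{2}\right) = -2186 - \left(213 - 16^{2}\right) = -2186 + \left(-213 + 256\right) = -2186 + 43 = -2143$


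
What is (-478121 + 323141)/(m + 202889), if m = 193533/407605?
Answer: -31585311450/41349382189 ≈ -0.76386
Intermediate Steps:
m = 193533/407605 (m = 193533*(1/407605) = 193533/407605 ≈ 0.47481)
(-478121 + 323141)/(m + 202889) = (-478121 + 323141)/(193533/407605 + 202889) = -154980/82698764378/407605 = -154980*407605/82698764378 = -31585311450/41349382189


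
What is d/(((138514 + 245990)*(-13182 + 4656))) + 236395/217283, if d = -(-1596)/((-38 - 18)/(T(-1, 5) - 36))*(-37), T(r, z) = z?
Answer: 13963538098247/12834500056224 ≈ 1.0880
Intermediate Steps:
d = -65379/2 (d = -(-1596)/((-38 - 18)/(5 - 36))*(-37) = -(-1596)/((-56/(-31)))*(-37) = -(-1596)/((-56*(-1/31)))*(-37) = -(-1596)/56/31*(-37) = -(-1596)*31/56*(-37) = -42*(-589/28)*(-37) = (1767/2)*(-37) = -65379/2 ≈ -32690.)
d/(((138514 + 245990)*(-13182 + 4656))) + 236395/217283 = -65379*1/((-13182 + 4656)*(138514 + 245990))/2 + 236395/217283 = -65379/(2*(384504*(-8526))) + 236395*(1/217283) = -65379/2/(-3278281104) + 236395/217283 = -65379/2*(-1/3278281104) + 236395/217283 = 589/59068128 + 236395/217283 = 13963538098247/12834500056224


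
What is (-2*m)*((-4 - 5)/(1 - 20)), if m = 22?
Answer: -396/19 ≈ -20.842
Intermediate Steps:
(-2*m)*((-4 - 5)/(1 - 20)) = (-2*22)*((-4 - 5)/(1 - 20)) = -(-396)/(-19) = -(-396)*(-1)/19 = -44*9/19 = -396/19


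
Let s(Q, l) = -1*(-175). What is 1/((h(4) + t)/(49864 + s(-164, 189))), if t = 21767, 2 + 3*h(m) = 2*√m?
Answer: 150117/65303 ≈ 2.2988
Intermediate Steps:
s(Q, l) = 175
h(m) = -⅔ + 2*√m/3 (h(m) = -⅔ + (2*√m)/3 = -⅔ + 2*√m/3)
1/((h(4) + t)/(49864 + s(-164, 189))) = 1/(((-⅔ + 2*√4/3) + 21767)/(49864 + 175)) = 1/(((-⅔ + (⅔)*2) + 21767)/50039) = 1/(((-⅔ + 4/3) + 21767)*(1/50039)) = 1/((⅔ + 21767)*(1/50039)) = 1/((65303/3)*(1/50039)) = 1/(65303/150117) = 150117/65303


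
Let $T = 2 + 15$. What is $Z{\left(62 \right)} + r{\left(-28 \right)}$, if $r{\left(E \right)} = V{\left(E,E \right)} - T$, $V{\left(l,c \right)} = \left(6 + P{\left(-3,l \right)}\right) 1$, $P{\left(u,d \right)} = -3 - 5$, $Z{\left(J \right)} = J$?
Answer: $43$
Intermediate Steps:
$P{\left(u,d \right)} = -8$
$V{\left(l,c \right)} = -2$ ($V{\left(l,c \right)} = \left(6 - 8\right) 1 = \left(-2\right) 1 = -2$)
$T = 17$
$r{\left(E \right)} = -19$ ($r{\left(E \right)} = -2 - 17 = -19$)
$Z{\left(62 \right)} + r{\left(-28 \right)} = 62 - 19 = 43$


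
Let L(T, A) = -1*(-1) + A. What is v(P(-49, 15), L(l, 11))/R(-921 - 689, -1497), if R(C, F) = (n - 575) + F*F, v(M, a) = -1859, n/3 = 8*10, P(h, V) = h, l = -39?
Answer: -1859/2240674 ≈ -0.00082966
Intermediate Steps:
n = 240 (n = 3*(8*10) = 3*80 = 240)
L(T, A) = 1 + A
R(C, F) = -335 + F² (R(C, F) = (240 - 575) + F*F = -335 + F²)
v(P(-49, 15), L(l, 11))/R(-921 - 689, -1497) = -1859/(-335 + (-1497)²) = -1859/(-335 + 2241009) = -1859/2240674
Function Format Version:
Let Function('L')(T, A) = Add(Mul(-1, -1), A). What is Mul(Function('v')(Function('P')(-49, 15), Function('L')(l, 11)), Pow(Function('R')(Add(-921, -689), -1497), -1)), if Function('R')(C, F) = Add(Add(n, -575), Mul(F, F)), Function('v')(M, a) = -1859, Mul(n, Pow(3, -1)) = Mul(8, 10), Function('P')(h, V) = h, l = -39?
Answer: Rational(-1859, 2240674) ≈ -0.00082966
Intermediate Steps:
n = 240 (n = Mul(3, Mul(8, 10)) = Mul(3, 80) = 240)
Function('L')(T, A) = Add(1, A)
Function('R')(C, F) = Add(-335, Pow(F, 2)) (Function('R')(C, F) = Add(Add(240, -575), Mul(F, F)) = Add(-335, Pow(F, 2)))
Mul(Function('v')(Function('P')(-49, 15), Function('L')(l, 11)), Pow(Function('R')(Add(-921, -689), -1497), -1)) = Mul(-1859, Pow(Add(-335, Pow(-1497, 2)), -1)) = Mul(-1859, Pow(Add(-335, 2241009), -1)) = Mul(-1859, Pow(2240674, -1)) = Mul(-1859, Rational(1, 2240674)) = Rational(-1859, 2240674)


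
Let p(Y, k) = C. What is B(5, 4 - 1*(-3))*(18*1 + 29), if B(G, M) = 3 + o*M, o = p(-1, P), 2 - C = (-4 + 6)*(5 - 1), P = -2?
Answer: -1833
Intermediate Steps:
C = -6 (C = 2 - (-4 + 6)*(5 - 1) = 2 - 2*4 = 2 - 1*8 = 2 - 8 = -6)
p(Y, k) = -6
o = -6
B(G, M) = 3 - 6*M
B(5, 4 - 1*(-3))*(18*1 + 29) = (3 - 6*(4 - 1*(-3)))*(18*1 + 29) = (3 - 6*(4 + 3))*(18 + 29) = (3 - 6*7)*47 = (3 - 42)*47 = -39*47 = -1833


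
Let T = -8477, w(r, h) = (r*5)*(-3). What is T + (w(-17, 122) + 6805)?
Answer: -1417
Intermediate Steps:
w(r, h) = -15*r (w(r, h) = (5*r)*(-3) = -15*r)
T + (w(-17, 122) + 6805) = -8477 + (-15*(-17) + 6805) = -8477 + (255 + 6805) = -8477 + 7060 = -1417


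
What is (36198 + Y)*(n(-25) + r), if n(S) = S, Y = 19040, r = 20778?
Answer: 1146354214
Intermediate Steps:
(36198 + Y)*(n(-25) + r) = (36198 + 19040)*(-25 + 20778) = 55238*20753 = 1146354214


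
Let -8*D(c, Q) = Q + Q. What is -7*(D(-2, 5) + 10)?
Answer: -245/4 ≈ -61.250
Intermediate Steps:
D(c, Q) = -Q/4 (D(c, Q) = -(Q + Q)/8 = -Q/4)
-7*(D(-2, 5) + 10) = -7*(-¼*5 + 10) = -7*(-5/4 + 10) = -7*35/4 = -245/4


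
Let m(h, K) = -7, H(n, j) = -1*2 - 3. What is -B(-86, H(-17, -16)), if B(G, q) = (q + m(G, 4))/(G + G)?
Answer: -3/43 ≈ -0.069767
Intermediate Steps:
H(n, j) = -5 (H(n, j) = -2 - 3 = -5)
B(G, q) = (-7 + q)/(2*G) (B(G, q) = (q - 7)/(G + G) = (-7 + q)/((2*G)) = (-7 + q)*(1/(2*G)) = (-7 + q)/(2*G))
-B(-86, H(-17, -16)) = -(-7 - 5)/(2*(-86)) = -(-1)*(-12)/(2*86) = -1*3/43 = -3/43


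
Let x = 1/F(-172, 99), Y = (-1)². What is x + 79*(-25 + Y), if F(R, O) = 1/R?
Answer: -2068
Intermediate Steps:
Y = 1
x = -172 (x = 1/(1/(-172)) = 1/(-1/172) = -172)
x + 79*(-25 + Y) = -172 + 79*(-25 + 1) = -172 + 79*(-24) = -172 - 1896 = -2068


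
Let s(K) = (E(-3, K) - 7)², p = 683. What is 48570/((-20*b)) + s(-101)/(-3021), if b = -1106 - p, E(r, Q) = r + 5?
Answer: 14583547/10809138 ≈ 1.3492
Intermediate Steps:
E(r, Q) = 5 + r
s(K) = 25 (s(K) = ((5 - 3) - 7)² = (2 - 7)² = (-5)² = 25)
b = -1789 (b = -1106 - 1*683 = -1106 - 683 = -1789)
48570/((-20*b)) + s(-101)/(-3021) = 48570/((-20*(-1789))) + 25/(-3021) = 48570/35780 + 25*(-1/3021) = 48570*(1/35780) - 25/3021 = 4857/3578 - 25/3021 = 14583547/10809138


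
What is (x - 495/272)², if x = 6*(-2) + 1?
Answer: 12159169/73984 ≈ 164.35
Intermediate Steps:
x = -11 (x = -12 + 1 = -11)
(x - 495/272)² = (-11 - 495/272)² = (-3487/272)² = 12159169/73984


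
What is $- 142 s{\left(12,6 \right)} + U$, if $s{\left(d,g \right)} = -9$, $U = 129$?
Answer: $1407$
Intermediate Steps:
$- 142 s{\left(12,6 \right)} + U = \left(-142\right) \left(-9\right) + 129 = 1278 + 129 = 1407$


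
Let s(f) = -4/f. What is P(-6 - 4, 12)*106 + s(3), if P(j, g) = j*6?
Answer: -19084/3 ≈ -6361.3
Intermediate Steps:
P(j, g) = 6*j
P(-6 - 4, 12)*106 + s(3) = (6*(-6 - 4))*106 - 4/3 = (6*(-10))*106 - 4*1/3 = -60*106 - 4/3 = -6360 - 4/3 = -19084/3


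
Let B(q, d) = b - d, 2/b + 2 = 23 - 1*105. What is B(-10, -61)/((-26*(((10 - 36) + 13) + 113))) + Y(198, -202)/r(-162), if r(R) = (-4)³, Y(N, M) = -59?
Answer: 30187/33600 ≈ 0.89842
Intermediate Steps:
b = -1/42 (b = 2/(-2 + (23 - 1*105)) = 2/(-2 + (23 - 105)) = 2/(-2 - 82) = 2/(-84) = 2*(-1/84) = -1/42 ≈ -0.023810)
r(R) = -64
B(q, d) = -1/42 - d
B(-10, -61)/((-26*(((10 - 36) + 13) + 113))) + Y(198, -202)/r(-162) = (-1/42 - 1*(-61))/((-26*(((10 - 36) + 13) + 113))) - 59/(-64) = (-1/42 + 61)/((-26*((-26 + 13) + 113))) - 59*(-1/64) = 2561/(42*((-26*(-13 + 113)))) + 59/64 = 2561/(42*((-26*100))) + 59/64 = (2561/42)/(-2600) + 59/64 = (2561/42)*(-1/2600) + 59/64 = -197/8400 + 59/64 = 30187/33600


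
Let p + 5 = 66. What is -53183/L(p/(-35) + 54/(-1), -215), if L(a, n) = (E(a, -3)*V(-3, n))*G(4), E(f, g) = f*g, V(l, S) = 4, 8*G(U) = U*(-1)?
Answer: 1861405/11706 ≈ 159.01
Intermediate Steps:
p = 61 (p = -5 + 66 = 61)
G(U) = -U/8 (G(U) = (U*(-1))/8 = (-U)/8 = -U/8)
L(a, n) = 6*a (L(a, n) = ((a*(-3))*4)*(-⅛*4) = (-3*a*4)*(-½) = -12*a*(-½) = 6*a)
-53183/L(p/(-35) + 54/(-1), -215) = -53183*1/(6*(61/(-35) + 54/(-1))) = -53183*1/(6*(61*(-1/35) + 54*(-1))) = -53183*1/(6*(-61/35 - 54)) = -53183/(6*(-1951/35)) = -53183/(-11706/35) = -53183*(-35/11706) = 1861405/11706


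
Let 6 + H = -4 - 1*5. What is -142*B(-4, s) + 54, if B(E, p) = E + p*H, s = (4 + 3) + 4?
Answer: 24052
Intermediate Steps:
H = -15 (H = -6 + (-4 - 1*5) = -6 + (-4 - 5) = -6 - 9 = -15)
s = 11 (s = 7 + 4 = 11)
B(E, p) = E - 15*p (B(E, p) = E + p*(-15) = E - 15*p)
-142*B(-4, s) + 54 = -142*(-4 - 15*11) + 54 = -142*(-4 - 165) + 54 = -142*(-169) + 54 = 23998 + 54 = 24052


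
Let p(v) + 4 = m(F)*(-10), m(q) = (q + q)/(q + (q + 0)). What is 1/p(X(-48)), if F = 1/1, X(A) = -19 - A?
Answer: -1/14 ≈ -0.071429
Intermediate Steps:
F = 1
m(q) = 1 (m(q) = (2*q)/(q + q) = (2*q)/((2*q)) = (2*q)*(1/(2*q)) = 1)
p(v) = -14 (p(v) = -4 + 1*(-10) = -4 - 10 = -14)
1/p(X(-48)) = 1/(-14) = -1/14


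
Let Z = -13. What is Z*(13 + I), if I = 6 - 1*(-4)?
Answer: -299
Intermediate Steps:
I = 10 (I = 6 + 4 = 10)
Z*(13 + I) = -13*(13 + 10) = -13*23 = -299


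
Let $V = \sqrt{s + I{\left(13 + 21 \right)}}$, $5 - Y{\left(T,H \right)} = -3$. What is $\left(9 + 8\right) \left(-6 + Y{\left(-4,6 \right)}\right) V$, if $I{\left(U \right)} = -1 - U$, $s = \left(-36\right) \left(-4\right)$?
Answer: $34 \sqrt{109} \approx 354.97$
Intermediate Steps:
$Y{\left(T,H \right)} = 8$ ($Y{\left(T,H \right)} = 5 - -3 = 5 + 3 = 8$)
$s = 144$
$V = \sqrt{109}$ ($V = \sqrt{144 - 35} = \sqrt{109} \approx 10.44$)
$\left(9 + 8\right) \left(-6 + Y{\left(-4,6 \right)}\right) V = \left(9 + 8\right) \left(-6 + 8\right) \sqrt{109} = 17 \cdot 2 \sqrt{109} = 34 \sqrt{109}$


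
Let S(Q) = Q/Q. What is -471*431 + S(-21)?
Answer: -203000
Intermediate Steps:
S(Q) = 1
-471*431 + S(-21) = -471*431 + 1 = -203001 + 1 = -203000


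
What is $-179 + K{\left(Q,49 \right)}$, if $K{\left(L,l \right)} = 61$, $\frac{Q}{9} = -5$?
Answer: $-118$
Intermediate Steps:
$Q = -45$ ($Q = 9 \left(-5\right) = -45$)
$-179 + K{\left(Q,49 \right)} = -179 + 61 = -118$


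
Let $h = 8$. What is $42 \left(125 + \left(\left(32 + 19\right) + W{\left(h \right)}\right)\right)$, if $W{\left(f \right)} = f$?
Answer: $7728$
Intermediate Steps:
$42 \left(125 + \left(\left(32 + 19\right) + W{\left(h \right)}\right)\right) = 42 \left(125 + \left(\left(32 + 19\right) + 8\right)\right) = 42 \left(125 + \left(51 + 8\right)\right) = 42 \left(125 + 59\right) = 42 \cdot 184 = 7728$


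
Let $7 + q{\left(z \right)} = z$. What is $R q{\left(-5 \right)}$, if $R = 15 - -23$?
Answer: $-456$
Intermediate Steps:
$R = 38$ ($R = 15 + 23 = 38$)
$q{\left(z \right)} = -7 + z$
$R q{\left(-5 \right)} = 38 \left(-7 - 5\right) = 38 \left(-12\right) = -456$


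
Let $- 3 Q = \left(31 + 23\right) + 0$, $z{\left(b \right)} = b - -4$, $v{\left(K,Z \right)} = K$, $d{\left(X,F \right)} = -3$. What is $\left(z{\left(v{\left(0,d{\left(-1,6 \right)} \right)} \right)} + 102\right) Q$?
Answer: $-1908$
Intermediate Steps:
$z{\left(b \right)} = 4 + b$ ($z{\left(b \right)} = b + 4 = 4 + b$)
$Q = -18$ ($Q = - \frac{\left(31 + 23\right) + 0}{3} = - \frac{54 + 0}{3} = \left(- \frac{1}{3}\right) 54 = -18$)
$\left(z{\left(v{\left(0,d{\left(-1,6 \right)} \right)} \right)} + 102\right) Q = \left(\left(4 + 0\right) + 102\right) \left(-18\right) = \left(4 + 102\right) \left(-18\right) = 106 \left(-18\right) = -1908$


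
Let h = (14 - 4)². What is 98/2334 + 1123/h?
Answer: 1315441/116700 ≈ 11.272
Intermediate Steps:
h = 100 (h = 10² = 100)
98/2334 + 1123/h = 98/2334 + 1123/100 = 98*(1/2334) + 1123*(1/100) = 49/1167 + 1123/100 = 1315441/116700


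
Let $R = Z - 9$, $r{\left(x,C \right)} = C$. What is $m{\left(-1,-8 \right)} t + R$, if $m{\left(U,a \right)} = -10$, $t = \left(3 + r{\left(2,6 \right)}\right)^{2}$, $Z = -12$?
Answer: $-831$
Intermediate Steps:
$t = 81$ ($t = \left(3 + 6\right)^{2} = 9^{2} = 81$)
$R = -21$ ($R = -12 - 9 = -21$)
$m{\left(-1,-8 \right)} t + R = \left(-10\right) 81 - 21 = -810 - 21 = -831$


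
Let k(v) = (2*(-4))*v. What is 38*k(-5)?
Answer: 1520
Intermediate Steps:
k(v) = -8*v
38*k(-5) = 38*(-8*(-5)) = 38*40 = 1520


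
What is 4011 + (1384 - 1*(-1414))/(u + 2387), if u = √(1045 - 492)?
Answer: 1632729443/406944 - 1399*√553/2848608 ≈ 4012.2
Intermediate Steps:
u = √553 ≈ 23.516
4011 + (1384 - 1*(-1414))/(u + 2387) = 4011 + (1384 - 1*(-1414))/(√553 + 2387) = 4011 + (1384 + 1414)/(2387 + √553) = 4011 + 2798/(2387 + √553)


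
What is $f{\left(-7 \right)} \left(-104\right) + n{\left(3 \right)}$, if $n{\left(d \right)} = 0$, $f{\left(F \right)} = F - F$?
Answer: $0$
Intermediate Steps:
$f{\left(F \right)} = 0$
$f{\left(-7 \right)} \left(-104\right) + n{\left(3 \right)} = 0 \left(-104\right) + 0 = 0 + 0 = 0$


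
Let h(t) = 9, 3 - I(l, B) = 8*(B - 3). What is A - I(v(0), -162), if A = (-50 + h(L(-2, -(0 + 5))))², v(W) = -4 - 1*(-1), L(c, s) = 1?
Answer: 358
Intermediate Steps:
v(W) = -3 (v(W) = -4 + 1 = -3)
I(l, B) = 27 - 8*B (I(l, B) = 3 - 8*(B - 3) = 3 - 8*(-3 + B) = 3 - (-24 + 8*B) = 3 + (24 - 8*B) = 27 - 8*B)
A = 1681 (A = (-50 + 9)² = (-41)² = 1681)
A - I(v(0), -162) = 1681 - (27 - 8*(-162)) = 1681 - (27 + 1296) = 1681 - 1*1323 = 1681 - 1323 = 358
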